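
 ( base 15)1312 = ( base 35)3B7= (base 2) 111111100011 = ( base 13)1B0B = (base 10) 4067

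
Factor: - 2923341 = -3^1*41^1*23767^1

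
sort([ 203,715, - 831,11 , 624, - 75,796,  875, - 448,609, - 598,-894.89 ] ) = [ - 894.89, - 831, - 598, - 448,- 75,  11,203,609,624,715,796, 875 ] 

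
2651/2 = 1325 + 1/2 =1325.50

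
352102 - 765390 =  -413288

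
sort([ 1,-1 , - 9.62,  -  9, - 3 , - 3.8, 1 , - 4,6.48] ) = [  -  9.62, - 9, - 4 , - 3.8,-3, - 1 , 1 , 1,6.48] 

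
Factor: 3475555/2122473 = 3^( - 1)*5^1* 47^( - 1)*15053^( - 1 ) * 695111^1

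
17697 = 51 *347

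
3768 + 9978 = 13746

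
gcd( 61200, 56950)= 850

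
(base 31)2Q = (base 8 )130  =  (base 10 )88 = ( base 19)4C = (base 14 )64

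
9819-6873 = 2946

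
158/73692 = 79/36846 = 0.00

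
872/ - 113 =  - 872/113 = -7.72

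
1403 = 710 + 693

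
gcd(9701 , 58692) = 1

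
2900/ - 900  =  - 29/9=- 3.22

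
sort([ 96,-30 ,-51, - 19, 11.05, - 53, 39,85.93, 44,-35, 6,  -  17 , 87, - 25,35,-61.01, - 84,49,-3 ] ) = [ - 84,- 61.01, - 53,- 51,-35,-30,-25, - 19,-17, - 3,  6, 11.05, 35, 39 , 44,49,  85.93,87,96]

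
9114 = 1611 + 7503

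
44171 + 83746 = 127917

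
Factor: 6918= 2^1*3^1*1153^1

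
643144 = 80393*8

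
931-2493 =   -  1562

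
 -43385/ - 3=14461 + 2/3 =14461.67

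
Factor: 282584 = 2^3*35323^1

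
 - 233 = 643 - 876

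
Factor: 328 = 2^3*41^1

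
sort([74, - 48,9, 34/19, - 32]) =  [ - 48,-32,34/19,9,74]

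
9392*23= 216016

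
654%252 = 150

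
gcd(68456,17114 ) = 17114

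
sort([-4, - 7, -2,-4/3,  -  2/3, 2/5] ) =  [ - 7,-4,-2,-4/3, - 2/3, 2/5 ]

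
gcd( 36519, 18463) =37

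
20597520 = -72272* (  -  285)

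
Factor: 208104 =2^3*3^1*13^1*23^1*29^1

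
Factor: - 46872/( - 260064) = 2^( - 2)*31^1*43^(-1)=31/172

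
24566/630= 38+313/315 = 38.99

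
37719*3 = 113157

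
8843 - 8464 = 379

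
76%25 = 1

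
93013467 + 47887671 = 140901138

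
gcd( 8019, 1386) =99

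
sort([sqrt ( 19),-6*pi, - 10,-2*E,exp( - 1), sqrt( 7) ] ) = [ - 6*pi, - 10 , - 2*E, exp(  -  1), sqrt ( 7), sqrt( 19)]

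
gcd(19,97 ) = 1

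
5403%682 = 629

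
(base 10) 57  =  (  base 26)25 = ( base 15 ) 3c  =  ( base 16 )39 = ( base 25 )27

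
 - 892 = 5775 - 6667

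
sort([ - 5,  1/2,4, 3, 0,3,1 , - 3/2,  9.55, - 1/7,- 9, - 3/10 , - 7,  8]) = [ - 9, - 7 , - 5, - 3/2, - 3/10, - 1/7,  0, 1/2,1,3,3, 4,8,9.55] 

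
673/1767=673/1767=0.38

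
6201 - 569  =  5632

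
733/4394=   733/4394 =0.17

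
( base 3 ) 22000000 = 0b1011011001000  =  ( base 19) G2I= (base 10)5832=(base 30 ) 6EC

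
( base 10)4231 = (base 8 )10207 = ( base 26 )66j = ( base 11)31a7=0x1087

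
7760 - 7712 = 48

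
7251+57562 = 64813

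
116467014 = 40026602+76440412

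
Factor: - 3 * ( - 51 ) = 153 = 3^2*17^1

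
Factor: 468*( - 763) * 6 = - 2^3*3^3*7^1*13^1 * 109^1 = -2142504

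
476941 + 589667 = 1066608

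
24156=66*366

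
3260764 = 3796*859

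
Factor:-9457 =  - 7^2*193^1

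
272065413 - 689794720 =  - 417729307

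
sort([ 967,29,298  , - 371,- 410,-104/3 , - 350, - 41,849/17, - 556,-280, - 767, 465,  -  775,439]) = [ - 775, - 767, - 556 , - 410, - 371,-350,- 280, - 41, - 104/3 , 29, 849/17, 298, 439, 465,967 ] 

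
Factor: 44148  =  2^2 * 3^1 * 13^1*283^1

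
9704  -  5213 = 4491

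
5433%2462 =509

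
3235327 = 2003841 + 1231486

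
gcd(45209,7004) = 1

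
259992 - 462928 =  - 202936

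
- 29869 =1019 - 30888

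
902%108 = 38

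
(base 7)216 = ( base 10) 111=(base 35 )36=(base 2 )1101111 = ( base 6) 303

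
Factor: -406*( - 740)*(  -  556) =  - 2^5*5^1*7^1*29^1*37^1 * 139^1 = - 167044640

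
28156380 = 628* 44835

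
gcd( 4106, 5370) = 2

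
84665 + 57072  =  141737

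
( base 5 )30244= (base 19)57B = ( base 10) 1949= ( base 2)11110011101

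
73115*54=3948210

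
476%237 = 2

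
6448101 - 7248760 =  - 800659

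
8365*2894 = 24208310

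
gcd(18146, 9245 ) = 43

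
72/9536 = 9/1192 = 0.01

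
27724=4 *6931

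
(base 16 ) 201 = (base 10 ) 513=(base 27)j0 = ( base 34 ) F3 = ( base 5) 4023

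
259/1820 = 37/260 =0.14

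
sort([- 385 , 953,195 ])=[ - 385,195,953 ]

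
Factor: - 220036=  - 2^2*55009^1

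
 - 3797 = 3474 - 7271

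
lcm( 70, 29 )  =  2030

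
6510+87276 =93786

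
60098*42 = 2524116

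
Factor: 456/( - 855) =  - 8/15 =- 2^3*3^ ( - 1)*5^(  -  1 )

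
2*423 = 846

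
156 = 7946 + -7790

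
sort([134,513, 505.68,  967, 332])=[ 134, 332,505.68,  513, 967 ]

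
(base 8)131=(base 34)2l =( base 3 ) 10022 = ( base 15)5E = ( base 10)89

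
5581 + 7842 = 13423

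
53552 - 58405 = - 4853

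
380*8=3040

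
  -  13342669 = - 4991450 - 8351219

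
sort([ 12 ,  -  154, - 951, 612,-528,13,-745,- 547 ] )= [  -  951, - 745,-547, - 528, - 154, 12,13,612]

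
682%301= 80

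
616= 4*154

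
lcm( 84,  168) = 168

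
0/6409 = 0 = 0.00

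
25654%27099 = 25654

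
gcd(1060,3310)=10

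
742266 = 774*959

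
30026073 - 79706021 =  - 49679948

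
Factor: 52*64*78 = 2^9 * 3^1*13^2 = 259584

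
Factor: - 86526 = -2^1*3^2*11^1*  19^1*23^1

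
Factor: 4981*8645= 5^1*7^1 *13^1 * 17^1 * 19^1 * 293^1 = 43060745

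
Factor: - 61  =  -61^1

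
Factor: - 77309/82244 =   -  2^( - 2)*29^(  -  1 ) * 97^1*709^( - 1)*797^1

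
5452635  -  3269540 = 2183095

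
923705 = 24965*37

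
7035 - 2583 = 4452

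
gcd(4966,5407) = 1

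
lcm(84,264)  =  1848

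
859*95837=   82323983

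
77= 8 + 69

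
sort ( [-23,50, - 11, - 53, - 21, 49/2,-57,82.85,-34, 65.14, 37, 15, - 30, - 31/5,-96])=[-96, - 57, -53, - 34, -30, - 23,-21,  -  11,-31/5, 15,49/2, 37 , 50,65.14, 82.85 ] 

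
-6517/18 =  - 363+17/18 = - 362.06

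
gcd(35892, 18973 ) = 1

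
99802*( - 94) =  -9381388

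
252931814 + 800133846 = 1053065660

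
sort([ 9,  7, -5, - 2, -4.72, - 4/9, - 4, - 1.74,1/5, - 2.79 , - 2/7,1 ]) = [-5,-4.72, - 4, - 2.79, - 2, - 1.74 , - 4/9,- 2/7,1/5,1,7 , 9] 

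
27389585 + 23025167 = 50414752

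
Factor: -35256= -2^3*3^1*13^1*113^1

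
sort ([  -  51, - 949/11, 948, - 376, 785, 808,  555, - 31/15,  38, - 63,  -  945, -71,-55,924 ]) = [ - 945, - 376, - 949/11, - 71,  -  63, - 55, - 51 , - 31/15,38,555 , 785,808,924, 948]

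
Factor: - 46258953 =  -3^1*13^1 * 1186127^1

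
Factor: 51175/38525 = 89/67 = 67^( - 1)* 89^1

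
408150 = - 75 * (-5442 ) 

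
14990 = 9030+5960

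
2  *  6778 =13556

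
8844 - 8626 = 218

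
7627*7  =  53389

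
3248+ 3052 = 6300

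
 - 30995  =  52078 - 83073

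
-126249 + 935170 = 808921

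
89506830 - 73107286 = 16399544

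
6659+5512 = 12171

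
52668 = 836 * 63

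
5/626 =5/626 =0.01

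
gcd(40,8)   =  8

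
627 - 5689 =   -  5062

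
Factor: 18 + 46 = 64 = 2^6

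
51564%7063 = 2123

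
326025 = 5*65205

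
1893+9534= 11427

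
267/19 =14  +  1/19 =14.05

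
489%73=51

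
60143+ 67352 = 127495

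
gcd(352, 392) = 8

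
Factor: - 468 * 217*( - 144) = 14624064 = 2^6*3^4*7^1 * 13^1 * 31^1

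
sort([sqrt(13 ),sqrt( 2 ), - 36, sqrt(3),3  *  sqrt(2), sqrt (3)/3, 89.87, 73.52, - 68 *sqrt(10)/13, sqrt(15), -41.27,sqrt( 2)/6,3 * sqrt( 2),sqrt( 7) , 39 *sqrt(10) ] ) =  [ -41.27, - 36, - 68*sqrt(10)/13,sqrt( 2 )/6,sqrt(3)/3,sqrt(2),sqrt(3),sqrt(7 ), sqrt( 13 ),sqrt( 15),3* sqrt( 2),  3 *sqrt( 2),73.52, 89.87,39*sqrt(10) ]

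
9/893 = 9/893 = 0.01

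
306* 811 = 248166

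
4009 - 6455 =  - 2446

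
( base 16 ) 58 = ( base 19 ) 4C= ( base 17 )53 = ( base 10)88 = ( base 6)224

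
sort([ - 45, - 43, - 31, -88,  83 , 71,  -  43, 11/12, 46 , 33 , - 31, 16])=[- 88 ,-45,-43,-43, - 31, - 31, 11/12,16 , 33, 46 , 71, 83]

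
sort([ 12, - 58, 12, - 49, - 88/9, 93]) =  [ - 58, - 49, -88/9  ,  12, 12, 93]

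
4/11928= 1/2982= 0.00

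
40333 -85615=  - 45282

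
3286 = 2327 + 959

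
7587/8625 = 2529/2875 = 0.88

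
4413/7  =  4413/7 = 630.43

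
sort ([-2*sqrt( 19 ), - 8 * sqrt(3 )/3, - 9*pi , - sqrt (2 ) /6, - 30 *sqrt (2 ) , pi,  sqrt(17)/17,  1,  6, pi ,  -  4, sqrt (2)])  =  [ - 30*sqrt( 2), - 9*pi , - 2*sqrt( 19 ), - 8*sqrt( 3)/3, - 4, - sqrt( 2)/6,sqrt( 17) /17,  1 , sqrt(2), pi,pi, 6 ]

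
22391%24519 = 22391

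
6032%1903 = 323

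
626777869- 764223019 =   -  137445150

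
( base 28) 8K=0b11110100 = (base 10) 244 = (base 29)8c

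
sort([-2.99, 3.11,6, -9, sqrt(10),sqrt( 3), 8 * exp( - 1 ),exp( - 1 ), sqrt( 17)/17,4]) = [ - 9, - 2.99,sqrt(17) /17 , exp ( - 1),sqrt( 3) , 8*exp ( - 1 ),3.11,  sqrt(10 ), 4, 6]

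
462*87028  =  40206936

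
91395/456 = 200 +65/152 = 200.43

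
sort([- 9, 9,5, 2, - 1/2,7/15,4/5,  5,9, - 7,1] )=[ - 9,  -  7, - 1/2,7/15,4/5,  1,  2,5,5,9, 9]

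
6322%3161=0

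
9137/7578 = 1 + 1559/7578 = 1.21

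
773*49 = 37877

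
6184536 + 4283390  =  10467926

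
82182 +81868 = 164050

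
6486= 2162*3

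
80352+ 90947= 171299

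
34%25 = 9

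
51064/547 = 51064/547 = 93.35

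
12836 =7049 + 5787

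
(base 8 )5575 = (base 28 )3L1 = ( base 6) 21341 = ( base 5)43231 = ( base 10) 2941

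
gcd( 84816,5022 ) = 558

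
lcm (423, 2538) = 2538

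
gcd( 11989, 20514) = 1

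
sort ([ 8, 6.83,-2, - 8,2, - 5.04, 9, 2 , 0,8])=[ - 8,-5.04,-2,0,2,2,6.83,8,8,9]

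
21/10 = 2+1/10= 2.10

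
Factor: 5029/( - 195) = - 3^( - 1)*5^ ( -1)*13^( - 1)*47^1*107^1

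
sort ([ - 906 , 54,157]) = [-906,54,  157 ] 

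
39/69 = 13/23 = 0.57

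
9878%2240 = 918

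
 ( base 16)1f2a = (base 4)1330222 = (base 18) 16b4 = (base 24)DKA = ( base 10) 7978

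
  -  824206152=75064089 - 899270241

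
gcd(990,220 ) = 110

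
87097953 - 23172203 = 63925750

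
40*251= 10040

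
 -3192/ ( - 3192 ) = 1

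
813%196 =29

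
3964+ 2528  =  6492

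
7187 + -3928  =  3259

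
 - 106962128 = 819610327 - 926572455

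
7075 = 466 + 6609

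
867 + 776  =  1643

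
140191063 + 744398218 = 884589281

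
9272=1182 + 8090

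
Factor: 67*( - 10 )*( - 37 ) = 2^1*5^1*37^1*67^1=24790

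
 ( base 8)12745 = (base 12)32b1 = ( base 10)5605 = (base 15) 19DA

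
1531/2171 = 1531/2171 = 0.71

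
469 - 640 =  - 171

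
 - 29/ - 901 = 29/901   =  0.03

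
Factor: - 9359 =-7^2*191^1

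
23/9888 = 23/9888 = 0.00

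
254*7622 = 1935988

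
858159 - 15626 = 842533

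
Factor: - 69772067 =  - 69772067^1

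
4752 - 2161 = 2591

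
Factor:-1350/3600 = -2^(-3)*3^1 = -3/8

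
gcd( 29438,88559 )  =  1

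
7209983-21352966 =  - 14142983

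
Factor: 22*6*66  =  8712 = 2^3*3^2 * 11^2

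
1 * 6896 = 6896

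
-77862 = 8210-86072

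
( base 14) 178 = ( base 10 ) 302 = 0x12e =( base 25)c2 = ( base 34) 8U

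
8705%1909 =1069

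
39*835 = 32565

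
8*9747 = 77976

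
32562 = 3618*9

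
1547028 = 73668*21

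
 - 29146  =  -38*767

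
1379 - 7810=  - 6431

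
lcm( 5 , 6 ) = 30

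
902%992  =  902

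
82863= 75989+6874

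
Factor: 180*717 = 129060 = 2^2*3^3*5^1*239^1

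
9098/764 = 4549/382=11.91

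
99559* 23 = 2289857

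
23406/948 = 3901/158 = 24.69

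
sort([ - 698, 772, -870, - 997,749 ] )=[ - 997,-870, - 698, 749,772] 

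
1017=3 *339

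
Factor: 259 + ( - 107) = 152 = 2^3 * 19^1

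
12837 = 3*4279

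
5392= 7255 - 1863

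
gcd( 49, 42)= 7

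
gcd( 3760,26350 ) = 10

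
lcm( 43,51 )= 2193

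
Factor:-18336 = -2^5 * 3^1*191^1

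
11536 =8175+3361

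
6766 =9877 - 3111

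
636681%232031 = 172619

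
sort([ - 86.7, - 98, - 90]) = [ -98,-90, - 86.7]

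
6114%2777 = 560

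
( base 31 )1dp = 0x56d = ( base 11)1053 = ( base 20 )399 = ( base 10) 1389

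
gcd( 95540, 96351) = 1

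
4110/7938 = 685/1323  =  0.52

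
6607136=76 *86936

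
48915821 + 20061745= 68977566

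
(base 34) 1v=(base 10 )65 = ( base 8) 101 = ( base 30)25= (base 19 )38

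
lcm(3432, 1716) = 3432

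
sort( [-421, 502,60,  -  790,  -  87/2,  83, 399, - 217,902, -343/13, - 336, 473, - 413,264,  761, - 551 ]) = [ - 790, - 551, - 421,  -  413, - 336 , - 217, - 87/2, - 343/13,60, 83,264, 399, 473,502, 761,  902] 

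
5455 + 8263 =13718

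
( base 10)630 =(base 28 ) ME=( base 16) 276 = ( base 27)N9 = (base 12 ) 446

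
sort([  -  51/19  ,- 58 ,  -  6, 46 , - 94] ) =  [-94, - 58,-6,-51/19, 46] 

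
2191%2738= 2191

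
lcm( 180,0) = 0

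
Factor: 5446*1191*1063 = 2^1*3^1*7^1 * 389^1*397^1*1063^1 = 6894815718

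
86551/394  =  219+265/394 = 219.67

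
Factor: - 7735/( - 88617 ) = 3^(- 1)*5^1*7^1*13^1* 17^1*109^(-1)*271^( - 1)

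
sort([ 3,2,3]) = [ 2, 3,3]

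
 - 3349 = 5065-8414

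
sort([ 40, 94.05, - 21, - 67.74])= [ - 67.74,  -  21,40 , 94.05] 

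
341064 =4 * 85266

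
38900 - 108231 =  - 69331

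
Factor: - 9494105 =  - 5^1*449^1*4229^1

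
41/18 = 2+5/18 =2.28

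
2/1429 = 2/1429 = 0.00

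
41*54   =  2214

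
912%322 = 268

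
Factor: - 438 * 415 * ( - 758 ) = 2^2*3^1*5^1*73^1*83^1*379^1 = 137781660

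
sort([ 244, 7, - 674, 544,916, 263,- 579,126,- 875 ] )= [ - 875, - 674 , - 579,7, 126,  244, 263,544,916] 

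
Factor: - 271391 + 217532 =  - 53859=-3^1*13^1*1381^1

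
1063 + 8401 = 9464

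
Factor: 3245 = 5^1 * 11^1*59^1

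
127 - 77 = 50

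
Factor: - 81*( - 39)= 3^5 * 13^1=   3159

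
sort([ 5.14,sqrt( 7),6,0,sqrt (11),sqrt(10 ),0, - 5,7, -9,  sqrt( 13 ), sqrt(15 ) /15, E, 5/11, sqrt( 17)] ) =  [ - 9,  -  5,0,0,sqrt ( 15)/15,5/11,sqrt( 7),E,sqrt(10), sqrt( 11 ), sqrt( 13), sqrt( 17 ), 5.14, 6,7 ]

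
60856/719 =84 + 460/719= 84.64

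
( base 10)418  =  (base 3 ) 120111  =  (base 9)514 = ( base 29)EC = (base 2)110100010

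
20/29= 20/29 = 0.69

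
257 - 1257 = -1000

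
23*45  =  1035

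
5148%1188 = 396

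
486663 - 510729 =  - 24066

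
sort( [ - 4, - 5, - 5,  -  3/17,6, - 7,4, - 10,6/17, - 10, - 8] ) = [-10, - 10, - 8, - 7  ,- 5, - 5,-4, - 3/17,6/17 , 4 , 6]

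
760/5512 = 95/689 = 0.14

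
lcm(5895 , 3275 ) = 29475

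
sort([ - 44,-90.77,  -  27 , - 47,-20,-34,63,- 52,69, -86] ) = [ - 90.77,  -  86, - 52, - 47, - 44,- 34,-27, - 20, 63, 69 ] 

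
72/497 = 72/497 = 0.14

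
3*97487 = 292461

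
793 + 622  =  1415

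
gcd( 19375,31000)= 3875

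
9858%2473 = 2439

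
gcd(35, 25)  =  5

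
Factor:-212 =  - 2^2*53^1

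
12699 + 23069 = 35768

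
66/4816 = 33/2408 = 0.01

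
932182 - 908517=23665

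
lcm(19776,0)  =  0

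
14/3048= 7/1524 =0.00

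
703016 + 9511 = 712527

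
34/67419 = 34/67419 = 0.00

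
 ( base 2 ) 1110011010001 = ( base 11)55A7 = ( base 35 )60R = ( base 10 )7377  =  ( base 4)1303101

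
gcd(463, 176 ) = 1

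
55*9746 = 536030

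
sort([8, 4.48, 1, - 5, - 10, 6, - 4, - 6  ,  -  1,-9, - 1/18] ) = [-10, -9, - 6, - 5, - 4, - 1,  -  1/18,1,4.48 , 6 , 8 ]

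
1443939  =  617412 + 826527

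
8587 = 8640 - 53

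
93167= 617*151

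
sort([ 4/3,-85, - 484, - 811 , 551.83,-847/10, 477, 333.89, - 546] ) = [ - 811, - 546, - 484 , - 85,  -  847/10, 4/3,333.89,477,551.83 ] 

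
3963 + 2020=5983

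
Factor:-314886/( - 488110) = 3^1*5^( -1)*7^ ( - 1 )*11^1*13^1*19^( - 1 ) = 429/665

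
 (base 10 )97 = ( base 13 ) 76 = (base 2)1100001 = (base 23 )45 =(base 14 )6D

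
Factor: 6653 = 6653^1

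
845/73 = 11 + 42/73 = 11.58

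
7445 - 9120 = -1675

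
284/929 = 284/929   =  0.31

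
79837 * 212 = 16925444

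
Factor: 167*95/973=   5^1 * 7^(-1)*19^1*139^( - 1) * 167^1 = 15865/973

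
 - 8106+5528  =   - 2578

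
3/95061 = 1/31687 =0.00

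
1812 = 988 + 824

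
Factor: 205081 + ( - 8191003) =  - 2^1*3^1  *  7^2*23^1* 1181^1= - 7985922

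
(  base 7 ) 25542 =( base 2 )1101010001000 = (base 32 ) 6k8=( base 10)6792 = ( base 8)15210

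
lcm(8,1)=8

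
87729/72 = 29243/24  =  1218.46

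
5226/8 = 2613/4 = 653.25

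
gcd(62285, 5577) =1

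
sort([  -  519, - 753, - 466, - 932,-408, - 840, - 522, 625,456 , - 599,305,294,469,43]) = [ - 932, - 840, - 753, - 599, - 522, - 519 , - 466, - 408,43,294 , 305, 456,469, 625]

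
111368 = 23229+88139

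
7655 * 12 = 91860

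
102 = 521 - 419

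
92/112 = 23/28 = 0.82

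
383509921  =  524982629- 141472708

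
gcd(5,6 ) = 1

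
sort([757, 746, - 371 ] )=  [-371, 746,757 ]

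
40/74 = 20/37 = 0.54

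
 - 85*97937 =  - 8324645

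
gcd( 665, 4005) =5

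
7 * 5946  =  41622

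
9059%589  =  224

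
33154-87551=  - 54397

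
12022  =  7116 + 4906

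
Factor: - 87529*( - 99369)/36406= 8697669201/36406= 2^( - 1 )*3^2*13^1 * 61^1*109^ ( - 1)*167^( - 1)*181^1*6733^1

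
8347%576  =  283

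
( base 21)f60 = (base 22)DK9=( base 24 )bgl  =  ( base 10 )6741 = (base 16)1a55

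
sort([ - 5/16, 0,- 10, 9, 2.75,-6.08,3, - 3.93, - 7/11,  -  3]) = [ - 10, - 6.08 , - 3.93, - 3, - 7/11,-5/16, 0, 2.75, 3, 9]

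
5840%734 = 702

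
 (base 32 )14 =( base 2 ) 100100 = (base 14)28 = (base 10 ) 36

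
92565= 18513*5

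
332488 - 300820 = 31668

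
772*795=613740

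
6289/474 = 6289/474 = 13.27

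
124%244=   124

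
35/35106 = 35/35106 = 0.00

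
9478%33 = 7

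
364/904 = 91/226 = 0.40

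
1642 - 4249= - 2607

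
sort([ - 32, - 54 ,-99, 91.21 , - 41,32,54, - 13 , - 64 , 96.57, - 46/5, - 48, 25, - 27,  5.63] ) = [ -99, - 64, - 54,-48, -41, - 32, - 27, - 13, - 46/5, 5.63,25 , 32, 54, 91.21,  96.57]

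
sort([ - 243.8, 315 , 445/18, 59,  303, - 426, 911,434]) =[ - 426, - 243.8, 445/18, 59,303, 315,434,911 ] 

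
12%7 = 5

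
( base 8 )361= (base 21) BA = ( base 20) c1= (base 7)463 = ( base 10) 241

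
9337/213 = 9337/213 = 43.84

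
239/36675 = 239/36675=0.01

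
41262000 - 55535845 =  -  14273845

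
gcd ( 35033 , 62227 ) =1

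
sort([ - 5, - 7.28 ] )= [ - 7.28, - 5 ]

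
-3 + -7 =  - 10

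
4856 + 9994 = 14850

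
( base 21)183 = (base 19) 1d4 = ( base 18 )1G0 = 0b1001100100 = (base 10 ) 612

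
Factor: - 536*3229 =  - 1730744 =-  2^3*67^1*3229^1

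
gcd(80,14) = 2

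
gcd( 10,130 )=10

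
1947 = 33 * 59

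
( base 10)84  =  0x54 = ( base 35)2e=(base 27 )33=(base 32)2k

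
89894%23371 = 19781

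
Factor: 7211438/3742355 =2^1*5^( - 1 )*13^1*277363^1 * 748471^( - 1)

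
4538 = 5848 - 1310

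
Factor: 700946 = 2^1*73^1*4801^1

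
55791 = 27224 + 28567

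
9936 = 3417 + 6519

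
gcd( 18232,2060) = 4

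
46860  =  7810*6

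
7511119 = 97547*77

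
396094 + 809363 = 1205457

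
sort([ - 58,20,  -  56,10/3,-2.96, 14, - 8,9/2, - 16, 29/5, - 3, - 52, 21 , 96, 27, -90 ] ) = [ - 90,- 58, - 56, -52, - 16, - 8,  -  3, - 2.96, 10/3,9/2, 29/5,14, 20, 21, 27, 96]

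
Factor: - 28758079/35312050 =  - 2^(-1 )*5^(  -  2)*7^1*223^( - 1)*3167^ ( - 1)*4108297^1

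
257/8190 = 257/8190 = 0.03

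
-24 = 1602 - 1626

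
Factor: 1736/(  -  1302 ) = - 2^2 * 3^( - 1) = - 4/3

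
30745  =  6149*5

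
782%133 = 117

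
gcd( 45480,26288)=8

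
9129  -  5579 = 3550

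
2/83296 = 1/41648 = 0.00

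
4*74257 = 297028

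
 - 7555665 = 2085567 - 9641232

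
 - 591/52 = -12 + 33/52  =  - 11.37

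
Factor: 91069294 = 2^1*45534647^1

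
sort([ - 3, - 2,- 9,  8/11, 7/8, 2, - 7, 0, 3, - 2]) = [ - 9, - 7, - 3,-2, - 2, 0,8/11, 7/8, 2,3]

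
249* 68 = 16932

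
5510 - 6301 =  - 791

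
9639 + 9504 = 19143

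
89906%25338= 13892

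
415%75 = 40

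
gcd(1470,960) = 30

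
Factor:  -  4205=-5^1*29^2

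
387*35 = 13545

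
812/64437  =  812/64437  =  0.01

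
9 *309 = 2781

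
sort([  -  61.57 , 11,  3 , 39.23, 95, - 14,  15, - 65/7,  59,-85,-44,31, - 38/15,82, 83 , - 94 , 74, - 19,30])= [ - 94, - 85, - 61.57, - 44,  -  19,  -  14,-65/7, - 38/15,  3,11,15, 30, 31,  39.23,59,74,82,  83, 95]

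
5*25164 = 125820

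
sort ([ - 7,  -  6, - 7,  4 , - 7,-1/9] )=[ - 7, - 7,  -  7, - 6, - 1/9  ,  4 ]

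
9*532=4788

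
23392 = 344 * 68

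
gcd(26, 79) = 1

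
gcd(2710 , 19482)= 2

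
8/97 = 8/97 = 0.08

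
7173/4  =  7173/4= 1793.25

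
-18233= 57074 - 75307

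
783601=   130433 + 653168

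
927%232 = 231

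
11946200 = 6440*1855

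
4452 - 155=4297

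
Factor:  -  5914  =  - 2^1 * 2957^1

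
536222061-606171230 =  - 69949169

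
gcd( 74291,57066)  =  1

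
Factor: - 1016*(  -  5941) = 2^3 *13^1*127^1*457^1 = 6036056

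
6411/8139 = 2137/2713  =  0.79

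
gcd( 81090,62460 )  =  90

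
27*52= 1404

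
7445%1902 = 1739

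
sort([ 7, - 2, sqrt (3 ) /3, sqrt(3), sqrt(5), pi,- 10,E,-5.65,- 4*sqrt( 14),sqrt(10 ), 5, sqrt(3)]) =[- 4 * sqrt(14 ), - 10,  -  5.65,- 2,sqrt( 3 )/3,sqrt( 3), sqrt( 3 ), sqrt (5), E, pi, sqrt ( 10),5, 7] 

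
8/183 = 8/183 = 0.04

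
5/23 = 5/23 = 0.22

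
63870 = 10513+53357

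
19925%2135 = 710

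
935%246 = 197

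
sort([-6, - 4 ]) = [- 6, - 4]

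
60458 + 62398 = 122856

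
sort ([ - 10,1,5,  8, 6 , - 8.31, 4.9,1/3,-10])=[ - 10, - 10,  -  8.31,1/3,1,4.9, 5,6,  8 ] 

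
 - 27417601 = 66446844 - 93864445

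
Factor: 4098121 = 4098121^1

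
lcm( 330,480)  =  5280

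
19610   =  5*3922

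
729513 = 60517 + 668996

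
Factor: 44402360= 2^3*5^1 * 467^1 * 2377^1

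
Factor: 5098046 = 2^1*181^1*  14083^1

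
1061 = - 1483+2544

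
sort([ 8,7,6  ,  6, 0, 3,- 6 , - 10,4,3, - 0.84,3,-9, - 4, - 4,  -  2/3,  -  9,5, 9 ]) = [ - 10, - 9, - 9, - 6,-4, - 4, - 0.84, - 2/3, 0, 3,3,3, 4, 5, 6, 6,  7, 8,9]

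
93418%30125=3043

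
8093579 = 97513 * 83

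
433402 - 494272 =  - 60870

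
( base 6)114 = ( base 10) 46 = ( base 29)1h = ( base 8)56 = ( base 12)3a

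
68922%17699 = 15825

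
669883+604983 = 1274866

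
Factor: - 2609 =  - 2609^1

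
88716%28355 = 3651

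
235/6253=235/6253  =  0.04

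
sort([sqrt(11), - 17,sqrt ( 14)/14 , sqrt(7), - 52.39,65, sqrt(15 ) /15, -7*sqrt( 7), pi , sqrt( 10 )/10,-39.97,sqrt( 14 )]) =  [ - 52.39, - 39.97,-7*sqrt( 7 ),-17,sqrt(15)/15  ,  sqrt(14 )/14, sqrt (10)/10 , sqrt(7 ),pi , sqrt( 11 ), sqrt( 14 ), 65 ] 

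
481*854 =410774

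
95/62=95/62 = 1.53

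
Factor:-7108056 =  - 2^3*3^2*269^1*  367^1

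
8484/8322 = 1414/1387 = 1.02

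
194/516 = 97/258 = 0.38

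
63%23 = 17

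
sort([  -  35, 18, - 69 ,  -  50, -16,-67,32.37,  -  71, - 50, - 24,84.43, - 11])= [-71,-69 , - 67, - 50,  -  50, - 35,-24, - 16,-11, 18  ,  32.37, 84.43]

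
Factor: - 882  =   - 2^1*3^2*7^2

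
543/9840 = 181/3280= 0.06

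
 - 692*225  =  -155700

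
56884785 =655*86847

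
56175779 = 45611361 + 10564418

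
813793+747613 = 1561406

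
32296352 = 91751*352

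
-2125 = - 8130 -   -  6005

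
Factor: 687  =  3^1 * 229^1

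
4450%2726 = 1724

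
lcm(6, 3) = 6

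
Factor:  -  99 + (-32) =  - 131 = -131^1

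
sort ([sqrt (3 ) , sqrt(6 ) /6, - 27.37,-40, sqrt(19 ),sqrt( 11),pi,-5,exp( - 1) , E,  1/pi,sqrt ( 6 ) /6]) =[- 40, - 27.37, - 5 , 1/pi,exp( - 1),sqrt( 6 ) /6,sqrt(6 )/6,sqrt ( 3),E, pi, sqrt ( 11), sqrt(19 )]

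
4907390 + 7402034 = 12309424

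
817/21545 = 817/21545=0.04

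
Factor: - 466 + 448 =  -2^1*3^2= - 18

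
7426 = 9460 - 2034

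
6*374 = 2244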